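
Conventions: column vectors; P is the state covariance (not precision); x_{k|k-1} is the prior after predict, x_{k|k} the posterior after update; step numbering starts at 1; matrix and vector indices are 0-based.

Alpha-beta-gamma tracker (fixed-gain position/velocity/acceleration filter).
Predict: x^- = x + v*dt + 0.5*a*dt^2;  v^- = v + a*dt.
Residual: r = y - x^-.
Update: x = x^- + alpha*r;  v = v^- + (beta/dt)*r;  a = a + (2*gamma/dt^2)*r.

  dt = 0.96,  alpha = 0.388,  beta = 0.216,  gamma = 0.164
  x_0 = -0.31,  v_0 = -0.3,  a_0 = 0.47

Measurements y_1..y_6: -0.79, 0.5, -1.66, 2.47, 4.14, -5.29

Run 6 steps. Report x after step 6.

step 1: x_pred=-0.3814  r=-0.4086  x^+=-0.5400  v^+=0.0593  a^+=0.3246
step 2: x_pred=-0.3335  r=0.8335  x^+=-0.0101  v^+=0.5584  a^+=0.6212
step 3: x_pred=0.8122  r=-2.4722  x^+=-0.1470  v^+=0.5985  a^+=-0.2587
step 4: x_pred=0.3084  r=2.1616  x^+=1.1471  v^+=0.8366  a^+=0.5107
step 5: x_pred=2.1855  r=1.9545  x^+=2.9439  v^+=1.7666  a^+=1.2063
step 6: x_pred=5.1956  r=-10.4856  x^+=1.1272  v^+=0.5653  a^+=-2.5256

x_post = 1.1272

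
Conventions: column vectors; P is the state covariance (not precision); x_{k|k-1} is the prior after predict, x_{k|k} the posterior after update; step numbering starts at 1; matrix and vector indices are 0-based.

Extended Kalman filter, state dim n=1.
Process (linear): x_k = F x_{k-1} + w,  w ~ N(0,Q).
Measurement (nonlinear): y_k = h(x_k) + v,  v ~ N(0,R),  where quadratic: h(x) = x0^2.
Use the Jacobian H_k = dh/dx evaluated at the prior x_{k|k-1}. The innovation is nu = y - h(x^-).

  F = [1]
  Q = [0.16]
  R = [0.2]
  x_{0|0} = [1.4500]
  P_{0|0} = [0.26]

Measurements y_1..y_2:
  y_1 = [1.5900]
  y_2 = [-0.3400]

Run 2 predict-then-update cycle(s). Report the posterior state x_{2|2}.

step 1: x^-=[1.4500]  P^-=[0.4200]  H_jac=[2.9000]  S=[3.7322]  K=[0.3263]  nu=[-0.5125]  x^+=[1.2827]  P^+=[0.0225]
step 2: x^-=[1.2827]  P^-=[0.1825]  H_jac=[2.5655]  S=[1.4012]  K=[0.3342]  nu=[-1.9854]  x^+=[0.6193]  P^+=[0.0260]

x_post = [0.6193]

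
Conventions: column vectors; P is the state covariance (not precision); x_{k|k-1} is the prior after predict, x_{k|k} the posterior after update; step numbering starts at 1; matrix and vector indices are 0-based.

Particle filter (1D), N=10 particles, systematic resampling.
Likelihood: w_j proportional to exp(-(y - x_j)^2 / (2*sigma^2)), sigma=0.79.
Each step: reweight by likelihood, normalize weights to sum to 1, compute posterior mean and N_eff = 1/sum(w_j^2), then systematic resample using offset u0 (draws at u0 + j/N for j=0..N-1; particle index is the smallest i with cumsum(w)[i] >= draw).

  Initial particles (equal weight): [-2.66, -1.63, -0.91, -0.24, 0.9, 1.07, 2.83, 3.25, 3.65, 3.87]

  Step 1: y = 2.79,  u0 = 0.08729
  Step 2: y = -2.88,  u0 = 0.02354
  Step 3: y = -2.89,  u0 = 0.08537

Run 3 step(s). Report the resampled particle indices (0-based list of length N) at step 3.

step 1: w=[0.0000, 0.0000, 0.0000, 0.0002, 0.0194, 0.0318, 0.3397, 0.2871, 0.1881, 0.1336]  mean=3.1496  Neff=3.9609  idx=[6, 6, 6, 6, 7, 7, 8, 8, 9, 9]
step 2: w=[0.2477, 0.2477, 0.2477, 0.2477, 0.0046, 0.0046, 0.0001, 0.0001, 0.0000, 0.0000]  mean=2.8340  Neff=4.0755  idx=[0, 0, 0, 1, 1, 2, 2, 2, 3, 3]
step 3: w=[0.1000, 0.1000, 0.1000, 0.1000, 0.1000, 0.1000, 0.1000, 0.1000, 0.1000, 0.1000]  mean=2.8300  Neff=10.0000  idx=[0, 1, 2, 3, 4, 5, 6, 7, 8, 9]

resampled_idx = [0, 1, 2, 3, 4, 5, 6, 7, 8, 9]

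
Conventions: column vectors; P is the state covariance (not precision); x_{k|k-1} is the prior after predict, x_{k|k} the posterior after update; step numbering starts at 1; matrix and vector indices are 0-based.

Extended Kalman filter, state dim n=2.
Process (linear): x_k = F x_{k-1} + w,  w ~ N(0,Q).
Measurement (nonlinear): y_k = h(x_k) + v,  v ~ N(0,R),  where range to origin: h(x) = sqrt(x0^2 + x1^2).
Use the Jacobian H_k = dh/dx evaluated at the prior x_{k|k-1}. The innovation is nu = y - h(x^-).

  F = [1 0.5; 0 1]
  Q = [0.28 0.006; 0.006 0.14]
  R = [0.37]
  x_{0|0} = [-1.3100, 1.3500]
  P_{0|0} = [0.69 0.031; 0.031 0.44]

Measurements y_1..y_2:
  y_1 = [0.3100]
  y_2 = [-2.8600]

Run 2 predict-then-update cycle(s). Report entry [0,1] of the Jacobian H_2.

step 1: x^-=[-0.6350, 1.3500]  P^-=[1.1110 0.2570; 0.2570 0.5800]  H_jac=[-0.4256 0.9049]  S=[0.8482]  K=[-0.2833; 0.4898]  nu=[-1.1819]  x^+=[-0.3001, 0.7711]  P^+=[1.0429 0.3747; 0.3747 0.3765]
step 2: x^-=[0.0854, 0.7711]  P^-=[1.7917 0.5690; 0.5690 0.5165]  H_jac=[0.1101 0.9939]  S=[1.0265]  K=[0.7431; 0.5612]  nu=[-3.6358]  x^+=[-2.6163, -1.2691]  P^+=[1.2249 0.1409; 0.1409 0.1933]

H_jac[0,1] = 0.9939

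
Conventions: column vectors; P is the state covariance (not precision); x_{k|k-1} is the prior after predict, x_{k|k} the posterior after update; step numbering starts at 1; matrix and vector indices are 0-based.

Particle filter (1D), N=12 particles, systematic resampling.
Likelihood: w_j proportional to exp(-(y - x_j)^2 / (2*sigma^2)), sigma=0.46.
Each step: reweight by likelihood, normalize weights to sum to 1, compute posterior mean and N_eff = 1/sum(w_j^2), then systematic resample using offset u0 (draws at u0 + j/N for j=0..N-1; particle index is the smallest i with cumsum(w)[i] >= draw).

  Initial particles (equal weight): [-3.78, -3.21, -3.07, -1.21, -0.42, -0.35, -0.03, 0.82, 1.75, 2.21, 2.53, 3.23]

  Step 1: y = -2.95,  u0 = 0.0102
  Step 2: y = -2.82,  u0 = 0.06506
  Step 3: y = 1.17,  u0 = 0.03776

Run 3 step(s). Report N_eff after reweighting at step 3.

N_eff = 7.5714

step 1: w=[0.0974, 0.4228, 0.4794, 0.0004, 0.0000, 0.0000, 0.0000, 0.0000, 0.0000, 0.0000, 0.0000, 0.0000]  mean=-3.1976  Neff=2.3918  idx=[0, 0, 1, 1, 1, 1, 1, 2, 2, 2, 2, 2]
step 2: w=[0.0141, 0.0141, 0.0869, 0.0869, 0.0869, 0.0869, 0.0869, 0.1074, 0.1074, 0.1074, 0.1074, 0.1074]  mean=-3.1509  Neff=10.4292  idx=[2, 3, 4, 5, 6, 7, 7, 8, 9, 10, 11, 11]
step 3: w=[0.0079, 0.0079, 0.0079, 0.0079, 0.0079, 0.1372, 0.1372, 0.1372, 0.1372, 0.1372, 0.1372, 0.1372]  mean=-3.0755  Neff=7.5714  idx=[4, 5, 6, 6, 7, 8, 8, 9, 9, 10, 11, 11]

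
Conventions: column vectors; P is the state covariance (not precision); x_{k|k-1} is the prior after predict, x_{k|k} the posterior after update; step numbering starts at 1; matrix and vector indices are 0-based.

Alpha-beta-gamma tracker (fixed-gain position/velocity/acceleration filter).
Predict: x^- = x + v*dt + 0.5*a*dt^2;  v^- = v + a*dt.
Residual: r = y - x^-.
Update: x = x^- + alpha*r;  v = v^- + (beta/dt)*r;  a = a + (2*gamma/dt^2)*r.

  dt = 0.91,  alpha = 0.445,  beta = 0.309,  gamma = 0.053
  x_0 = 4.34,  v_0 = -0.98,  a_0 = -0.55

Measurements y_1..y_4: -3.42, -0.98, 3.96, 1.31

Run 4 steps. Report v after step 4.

step 1: x_pred=3.2205  r=-6.6405  x^+=0.2655  v^+=-3.7353  a^+=-1.4000
step 2: x_pred=-3.7134  r=2.7334  x^+=-2.4970  v^+=-4.0812  a^+=-1.0501
step 3: x_pred=-6.6457  r=10.6057  x^+=-1.9262  v^+=-1.4355  a^+=0.3074
step 4: x_pred=-3.1052  r=4.4152  x^+=-1.1404  v^+=0.3435  a^+=0.8726

v_post = 0.3435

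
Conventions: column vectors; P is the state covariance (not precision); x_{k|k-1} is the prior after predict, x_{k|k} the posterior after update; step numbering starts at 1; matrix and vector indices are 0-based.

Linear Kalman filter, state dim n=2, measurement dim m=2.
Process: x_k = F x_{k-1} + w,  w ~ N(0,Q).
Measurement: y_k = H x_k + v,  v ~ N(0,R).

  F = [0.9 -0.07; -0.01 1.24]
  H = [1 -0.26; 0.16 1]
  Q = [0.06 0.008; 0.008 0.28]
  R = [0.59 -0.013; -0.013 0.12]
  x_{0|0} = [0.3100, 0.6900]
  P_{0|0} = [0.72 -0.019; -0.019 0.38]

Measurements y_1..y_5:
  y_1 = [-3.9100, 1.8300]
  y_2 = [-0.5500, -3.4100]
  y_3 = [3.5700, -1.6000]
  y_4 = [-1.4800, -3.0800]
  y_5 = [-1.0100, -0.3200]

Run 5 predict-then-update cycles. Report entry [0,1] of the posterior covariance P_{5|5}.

step 1: x^-=[0.2307, 0.8525]  P^-=[0.6475 -0.0527; -0.0527 0.8648]  S=[1.3233 -0.1848; -0.1848 0.9845]  K=[0.5205 0.1494; -0.0907 0.8528]  nu=[-3.9191, 0.9406]  x^+=[-1.6686, 2.0100]  P^+=[0.2957 -0.0362; -0.0362 0.1093]
step 2: x^-=[-1.6424, 2.5091]  P^-=[0.3046 -0.0445; -0.0445 0.4490]  S=[0.9481 -0.1237; -0.1237 0.5625]  K=[0.3444 0.0832; -0.0696 0.7702]  nu=[1.7448, -5.6563]  x^+=[-1.5122, -1.9688]  P^+=[0.1954 -0.0258; -0.0258 0.0974]
step 3: x^-=[-1.2231, -2.4261]  P^-=[0.2220 -0.0310; -0.0310 0.4305]  S=[0.8572 -0.1191; -0.1191 0.5463]  K=[0.2779 0.0689; -0.0603 0.7658]  nu=[4.1623, 1.0218]  x^+=[0.0042, -1.8946]  P^+=[0.1577 -0.0206; -0.0206 0.0960]
step 4: x^-=[0.1364, -2.3493]  P^-=[0.1908 -0.0247; -0.0247 0.4281]  S=[0.8226 -0.1175; -0.1175 0.5451]  K=[0.2490 0.0643; -0.0560 0.7661]  nu=[-2.2272, -0.7525]  x^+=[-0.4665, -2.8011]  P^+=[0.1413 -0.0181; -0.0181 0.0956]
step 5: x^-=[-0.2238, -3.4687]  P^-=[0.1772 -0.0218; -0.0218 0.4274]  S=[0.8075 -0.1167; -0.1167 0.5450]  K=[0.2355 0.0624; -0.0539 0.7663]  nu=[-1.6881, 3.1846]  x^+=[-0.4226, -0.9373]  P^+=[0.1337 -0.0170; -0.0170 0.0954]

P_post[0,1] = -0.0170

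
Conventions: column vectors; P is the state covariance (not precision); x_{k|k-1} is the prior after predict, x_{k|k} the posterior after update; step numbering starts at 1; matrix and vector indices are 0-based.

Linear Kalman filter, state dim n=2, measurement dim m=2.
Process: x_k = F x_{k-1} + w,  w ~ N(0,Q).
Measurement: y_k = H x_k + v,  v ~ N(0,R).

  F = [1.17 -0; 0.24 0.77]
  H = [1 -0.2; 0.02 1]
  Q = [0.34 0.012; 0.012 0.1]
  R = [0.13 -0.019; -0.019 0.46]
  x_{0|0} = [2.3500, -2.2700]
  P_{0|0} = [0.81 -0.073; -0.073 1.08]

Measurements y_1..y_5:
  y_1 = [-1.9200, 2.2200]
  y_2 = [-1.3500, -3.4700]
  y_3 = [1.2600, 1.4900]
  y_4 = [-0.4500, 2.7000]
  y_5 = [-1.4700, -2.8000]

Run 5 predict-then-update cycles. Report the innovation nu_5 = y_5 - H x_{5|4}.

step 1: x^-=[2.7495, -1.1839]  P^-=[1.4488 0.1737; 0.1737 0.7600]  S=[1.5397 0.0310; 0.0310 1.2275]  K=[0.9155 0.1420; 0.0016 0.6219]  nu=[-4.9063, 3.3489]  x^+=[-1.2668, 0.8911]  P^+=[0.1254 0.0454; 0.0454 0.2851]
step 2: x^-=[-1.4822, 0.3821]  P^-=[0.5117 0.0881; 0.0881 0.2931]  S=[0.6181 0.0204; 0.0204 0.7568]  K=[0.7957 0.1085; 0.0349 0.3886]  nu=[0.2086, -3.8225]  x^+=[-1.7310, -1.0961]  P^+=[0.1079 0.0326; 0.0326 0.1775]
step 3: x^-=[-2.0253, -1.2595]  P^-=[0.4877 0.0717; 0.0717 0.2235]  S=[0.5980 0.0175; 0.0175 0.6866]  K=[0.7887 0.0986; 0.0356 0.3267]  nu=[3.0334, 2.7900]  x^+=[0.6423, -0.2399]  P^+=[0.1063 0.0282; 0.0282 0.1490]
step 4: x^-=[0.7515, -0.0306]  P^-=[0.4855 0.0673; 0.0673 0.2049]  S=[0.5968 0.0167; 0.0167 0.6678]  K=[0.7883 0.0955; 0.0354 0.3080]  nu=[-1.2076, 2.7155]  x^+=[0.0590, 0.7630]  P^+=[0.1060 0.0268; 0.0268 0.1405]
step 5: x^-=[0.0690, 0.6017]  P^-=[0.4852 0.0660; 0.0660 0.1993]  S=[0.5967 0.0165; 0.0165 0.6621]  K=[0.7883 0.0946; 0.0354 0.3021]  nu=[-1.4186, -3.4030]  x^+=[-1.3712, -0.4766]  P^+=[0.1060 0.0264; 0.0264 0.1378]

innov = [-1.4186, -3.4030]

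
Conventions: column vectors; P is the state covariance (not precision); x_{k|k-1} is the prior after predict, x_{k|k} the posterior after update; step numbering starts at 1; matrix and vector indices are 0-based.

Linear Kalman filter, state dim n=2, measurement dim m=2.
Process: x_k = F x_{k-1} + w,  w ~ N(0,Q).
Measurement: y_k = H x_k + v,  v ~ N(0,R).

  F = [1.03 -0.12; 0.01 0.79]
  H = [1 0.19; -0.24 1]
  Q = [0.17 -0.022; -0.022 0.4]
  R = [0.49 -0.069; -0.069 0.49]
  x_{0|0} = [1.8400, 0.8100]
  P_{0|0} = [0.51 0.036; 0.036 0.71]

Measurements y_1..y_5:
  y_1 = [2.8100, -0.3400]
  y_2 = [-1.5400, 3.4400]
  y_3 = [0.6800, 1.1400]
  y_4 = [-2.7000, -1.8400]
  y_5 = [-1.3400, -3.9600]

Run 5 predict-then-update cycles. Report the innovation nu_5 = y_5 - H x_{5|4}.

innov = [-0.3000, -3.5147]

step 1: x^-=[1.7980, 0.6583]  P^-=[0.7124 -0.0548; -0.0548 0.8437]  S=[1.2120 -0.1320; -0.1320 1.4011]  K=[0.5674 -0.1077; 0.1552 0.6262]  nu=[0.8869, -0.5668]  x^+=[2.3623, 0.4411]  P^+=[0.2897 -0.0224; -0.0224 0.2908]
step 2: x^-=[2.3803, 0.3721]  P^-=[0.4871 -0.0648; -0.0648 0.5811]  S=[0.9735 -0.1373; -0.1373 1.1303]  K=[0.4732 -0.1033; 0.1235 0.5429]  nu=[-3.9910, 3.6392]  x^+=[0.1161, 1.8551]  P^+=[0.2437 -0.0248; -0.0248 0.2516]
step 3: x^-=[-0.1030, 1.4667]  P^-=[0.4383 -0.0635; -0.0635 0.5566]  S=[0.9242 -0.1290; -0.1290 1.1023]  K=[0.4471 -0.1007; 0.1201 0.5328]  nu=[0.5044, -0.3514]  x^+=[0.1578, 1.3400]  P^+=[0.2307 -0.0248; -0.0248 0.2468]
step 4: x^-=[0.0018, 1.0602]  P^-=[0.4245 -0.0632; -0.0632 0.5537]  S=[0.9105 -0.1260; -0.1260 1.0985]  K=[0.4392 -0.0999; 0.1197 0.5316]  nu=[-2.9032, -2.8998]  x^+=[-0.9837, -0.8288]  P^+=[0.2268 -0.0248; -0.0248 0.2463]
step 5: x^-=[-0.9138, -0.6646]  P^-=[0.4203 -0.0632; -0.0632 0.5533]  S=[0.9063 -0.1250; -0.1250 1.0979]  K=[0.4368 -0.0997; 0.1196 0.5314]  nu=[-0.3000, -3.5147]  x^+=[-0.6944, -2.5683]  P^+=[0.2256 -0.0248; -0.0248 0.2462]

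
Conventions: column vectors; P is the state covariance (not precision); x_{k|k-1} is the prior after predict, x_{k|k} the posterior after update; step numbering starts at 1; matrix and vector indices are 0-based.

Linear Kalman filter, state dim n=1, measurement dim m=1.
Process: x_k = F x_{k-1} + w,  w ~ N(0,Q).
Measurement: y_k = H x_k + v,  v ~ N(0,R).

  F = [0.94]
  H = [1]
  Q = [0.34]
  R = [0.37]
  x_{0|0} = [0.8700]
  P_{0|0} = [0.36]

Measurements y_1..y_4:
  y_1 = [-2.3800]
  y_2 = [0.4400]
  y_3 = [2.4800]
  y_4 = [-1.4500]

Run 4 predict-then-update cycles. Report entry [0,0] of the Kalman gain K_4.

step 1: x^-=[0.8178]  P^-=[0.6581]  S=[1.0281]  K=[0.6401]  nu=[-3.1978]  x^+=[-1.2291]  P^+=[0.2368]
step 2: x^-=[-1.1554]  P^-=[0.5493]  S=[0.9193]  K=[0.5975]  nu=[1.5954]  x^+=[-0.2021]  P^+=[0.2211]
step 3: x^-=[-0.1900]  P^-=[0.5353]  S=[0.9053]  K=[0.5913]  nu=[2.6700]  x^+=[1.3888]  P^+=[0.2188]
step 4: x^-=[1.3055]  P^-=[0.5333]  S=[0.9033]  K=[0.5904]  nu=[-2.7555]  x^+=[-0.3214]  P^+=[0.2184]

K[0,0] = 0.5904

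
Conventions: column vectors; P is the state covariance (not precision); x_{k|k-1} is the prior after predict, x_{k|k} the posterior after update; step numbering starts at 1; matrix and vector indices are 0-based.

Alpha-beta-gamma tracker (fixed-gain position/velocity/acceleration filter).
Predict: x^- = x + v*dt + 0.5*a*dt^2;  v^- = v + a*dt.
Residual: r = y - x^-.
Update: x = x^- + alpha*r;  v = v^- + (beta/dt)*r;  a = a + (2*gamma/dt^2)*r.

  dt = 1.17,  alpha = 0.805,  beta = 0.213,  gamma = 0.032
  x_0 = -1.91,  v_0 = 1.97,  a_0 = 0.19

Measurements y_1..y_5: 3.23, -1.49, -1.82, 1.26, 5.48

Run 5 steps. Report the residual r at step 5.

step 1: x_pred=0.5249  r=2.7051  x^+=2.7025  v^+=2.6848  a^+=0.3165
step 2: x_pred=6.0603  r=-7.5503  x^+=-0.0177  v^+=1.6805  a^+=-0.0365
step 3: x_pred=1.9235  r=-3.7435  x^+=-1.0900  v^+=0.9562  a^+=-0.2115
step 4: x_pred=-0.1160  r=1.3760  x^+=0.9917  v^+=0.9592  a^+=-0.1472
step 5: x_pred=2.0132  r=3.4668  x^+=4.8040  v^+=1.4181  a^+=0.0149

resid = 3.4668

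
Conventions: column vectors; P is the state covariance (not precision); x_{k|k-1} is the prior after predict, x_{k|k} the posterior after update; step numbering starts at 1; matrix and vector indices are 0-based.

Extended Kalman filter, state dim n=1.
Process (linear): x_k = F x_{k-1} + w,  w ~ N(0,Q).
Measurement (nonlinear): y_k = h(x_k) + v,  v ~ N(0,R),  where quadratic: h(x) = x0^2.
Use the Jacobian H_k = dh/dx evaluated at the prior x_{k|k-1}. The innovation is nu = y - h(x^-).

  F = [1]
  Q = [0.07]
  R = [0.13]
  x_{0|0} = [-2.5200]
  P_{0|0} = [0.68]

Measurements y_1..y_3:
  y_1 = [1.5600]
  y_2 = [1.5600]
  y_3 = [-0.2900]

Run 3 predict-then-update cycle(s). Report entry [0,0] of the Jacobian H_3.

H_jac[0,0] = -2.6528

step 1: x^-=[-2.5200]  P^-=[0.7500]  H_jac=[-5.0400]  S=[19.1812]  K=[-0.1971]  nu=[-4.7904]  x^+=[-1.5760]  P^+=[0.0051]
step 2: x^-=[-1.5760]  P^-=[0.0751]  H_jac=[-3.1519]  S=[0.8759]  K=[-0.2702]  nu=[-0.9237]  x^+=[-1.3264]  P^+=[0.0111]
step 3: x^-=[-1.3264]  P^-=[0.0811]  H_jac=[-2.6528]  S=[0.7010]  K=[-0.3071]  nu=[-2.0494]  x^+=[-0.6971]  P^+=[0.0150]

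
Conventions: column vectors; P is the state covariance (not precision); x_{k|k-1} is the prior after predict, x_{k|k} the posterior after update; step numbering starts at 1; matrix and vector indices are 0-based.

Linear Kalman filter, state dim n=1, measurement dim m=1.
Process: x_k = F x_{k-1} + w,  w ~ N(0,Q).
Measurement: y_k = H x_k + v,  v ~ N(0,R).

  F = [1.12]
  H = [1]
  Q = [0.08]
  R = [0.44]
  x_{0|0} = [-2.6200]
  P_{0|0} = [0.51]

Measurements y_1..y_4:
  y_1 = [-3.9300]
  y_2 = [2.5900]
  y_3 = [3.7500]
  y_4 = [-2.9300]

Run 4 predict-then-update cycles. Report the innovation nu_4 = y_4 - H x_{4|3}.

innov = [-4.2606]

step 1: x^-=[-2.9344]  P^-=[0.7197]  S=[1.1597]  K=[0.6206]  nu=[-0.9956]  x^+=[-3.5523]  P^+=[0.2731]
step 2: x^-=[-3.9785]  P^-=[0.4225]  S=[0.8625]  K=[0.4899]  nu=[6.5685]  x^+=[-0.7608]  P^+=[0.2155]
step 3: x^-=[-0.8521]  P^-=[0.3504]  S=[0.7904]  K=[0.4433]  nu=[4.6021]  x^+=[1.1881]  P^+=[0.1951]
step 4: x^-=[1.3306]  P^-=[0.3247]  S=[0.7647]  K=[0.4246]  nu=[-4.2606]  x^+=[-0.4784]  P^+=[0.1868]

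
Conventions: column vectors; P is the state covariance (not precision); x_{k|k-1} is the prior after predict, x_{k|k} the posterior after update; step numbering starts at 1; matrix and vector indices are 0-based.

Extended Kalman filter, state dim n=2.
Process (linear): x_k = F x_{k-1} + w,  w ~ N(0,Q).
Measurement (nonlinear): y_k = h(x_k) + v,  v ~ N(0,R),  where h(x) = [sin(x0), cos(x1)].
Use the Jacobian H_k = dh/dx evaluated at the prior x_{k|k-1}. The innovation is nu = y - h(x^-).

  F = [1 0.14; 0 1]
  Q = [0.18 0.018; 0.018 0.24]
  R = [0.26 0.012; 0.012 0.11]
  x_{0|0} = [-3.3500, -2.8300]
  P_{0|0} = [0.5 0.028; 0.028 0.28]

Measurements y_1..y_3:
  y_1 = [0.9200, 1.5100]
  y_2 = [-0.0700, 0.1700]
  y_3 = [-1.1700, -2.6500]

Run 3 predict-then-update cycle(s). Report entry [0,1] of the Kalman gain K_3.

step 1: x^-=[-3.7462, -2.8300]  P^-=[0.6933 0.0852; 0.0852 0.5200]  H_jac=[-0.8227 0.0000; 0.0000 0.3066]  S=[0.7293 -0.0095; -0.0095 0.1589]  K=[-0.7806 0.1178; -0.0831 0.9985]  nu=[0.3516, 2.4618]  x^+=[-3.7307, -0.4012]  P^+=[0.2450 0.0117; 0.0117 0.3550]
step 2: x^-=[-3.7868, -0.4012]  P^-=[0.4352 0.0794; 0.0794 0.5950]  H_jac=[-0.7990 0.0000; 0.0000 0.3905]  S=[0.5378 -0.0128; -0.0128 0.2007]  K=[-0.6438 0.1135; -0.0906 1.1517]  nu=[-0.6714, -0.7506]  x^+=[-3.4398, -1.2048]  P^+=[0.2078 0.0122; 0.0122 0.3217]
step 3: x^-=[-3.6084, -1.2048]  P^-=[0.3975 0.0752; 0.0752 0.5617]  H_jac=[-0.8930 0.0000; 0.0000 0.9338]  S=[0.5770 -0.0507; -0.0507 0.5997]  K=[-0.6095 0.0656; -0.0398 0.8711]  nu=[-1.6201, -3.0079]  x^+=[-2.8183, -3.7605]  P^+=[0.1766 -0.0001; -0.0001 0.1021]

K[0,1] = 0.0656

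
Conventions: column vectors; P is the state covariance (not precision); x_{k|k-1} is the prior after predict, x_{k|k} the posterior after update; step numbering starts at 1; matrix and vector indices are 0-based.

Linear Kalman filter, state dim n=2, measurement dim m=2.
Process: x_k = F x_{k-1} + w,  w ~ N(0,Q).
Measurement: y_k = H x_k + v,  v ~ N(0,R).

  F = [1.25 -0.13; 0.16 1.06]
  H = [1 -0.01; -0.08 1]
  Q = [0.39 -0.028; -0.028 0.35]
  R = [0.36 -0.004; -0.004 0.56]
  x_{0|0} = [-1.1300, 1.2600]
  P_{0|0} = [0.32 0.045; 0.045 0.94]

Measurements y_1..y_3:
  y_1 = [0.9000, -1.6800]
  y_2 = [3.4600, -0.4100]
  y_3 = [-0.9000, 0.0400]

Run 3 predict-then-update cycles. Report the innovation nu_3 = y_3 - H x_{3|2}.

step 1: x^-=[-1.5763, 1.1548]  P^-=[0.8913 -0.0348; -0.0348 1.4296]  S=[1.2521 -0.1245; -0.1245 2.0009]  K=[0.7112 -0.0088; 0.0321 0.7179]  nu=[2.4878, -2.9609]  x^+=[0.2192, -0.8909]  P^+=[0.2562 0.0127; 0.0127 0.4029]
step 2: x^-=[0.3898, -0.9093]  P^-=[0.7930 -0.0157; -0.0157 0.8136]  S=[1.1534 -0.0913; -0.0913 1.3812]  K=[0.6867 -0.0119; 0.0262 0.5917]  nu=[3.0611, 0.5304]  x^+=[2.4856, -0.5153]  P^+=[0.2474 0.0104; 0.0104 0.3321]
step 3: x^-=[3.1740, -0.1485]  P^-=[0.7788 -0.0108; -0.0108 0.7330]  S=[1.1390 -0.0844; -0.0844 1.2997]  K=[0.6829 -0.0119; 0.0261 0.5663]  nu=[-4.0755, 0.4424]  x^+=[0.3856, -0.0043]  P^+=[0.2460 0.0103; 0.0103 0.3179]

innov = [-4.0755, 0.4424]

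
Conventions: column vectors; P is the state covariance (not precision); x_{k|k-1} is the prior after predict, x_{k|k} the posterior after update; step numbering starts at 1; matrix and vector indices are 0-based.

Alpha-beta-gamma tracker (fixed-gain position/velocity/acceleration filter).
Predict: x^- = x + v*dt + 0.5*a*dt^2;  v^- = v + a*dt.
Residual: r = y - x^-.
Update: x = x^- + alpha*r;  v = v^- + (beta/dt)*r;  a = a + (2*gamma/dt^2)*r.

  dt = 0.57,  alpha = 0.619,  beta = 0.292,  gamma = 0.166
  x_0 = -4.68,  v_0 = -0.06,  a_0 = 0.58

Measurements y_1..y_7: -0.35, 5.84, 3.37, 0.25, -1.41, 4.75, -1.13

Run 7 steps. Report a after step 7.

step 1: x_pred=-4.6200  r=4.2700  x^+=-1.9769  v^+=2.4580  a^+=4.9433
step 2: x_pred=0.2273  r=5.6127  x^+=3.7015  v^+=8.1510  a^+=10.6787
step 3: x_pred=10.0824  r=-6.7124  x^+=5.9274  v^+=10.7992  a^+=3.8196
step 4: x_pred=12.7035  r=-12.4535  x^+=4.9948  v^+=6.5968  a^+=-8.9060
step 5: x_pred=7.3082  r=-8.7182  x^+=1.9116  v^+=-2.9458  a^+=-17.8147
step 6: x_pred=-2.6615  r=7.4115  x^+=1.9262  v^+=-9.3034  a^+=-10.2412
step 7: x_pred=-5.0404  r=3.9104  x^+=-2.6199  v^+=-13.1377  a^+=-6.2454

a_post = -6.2454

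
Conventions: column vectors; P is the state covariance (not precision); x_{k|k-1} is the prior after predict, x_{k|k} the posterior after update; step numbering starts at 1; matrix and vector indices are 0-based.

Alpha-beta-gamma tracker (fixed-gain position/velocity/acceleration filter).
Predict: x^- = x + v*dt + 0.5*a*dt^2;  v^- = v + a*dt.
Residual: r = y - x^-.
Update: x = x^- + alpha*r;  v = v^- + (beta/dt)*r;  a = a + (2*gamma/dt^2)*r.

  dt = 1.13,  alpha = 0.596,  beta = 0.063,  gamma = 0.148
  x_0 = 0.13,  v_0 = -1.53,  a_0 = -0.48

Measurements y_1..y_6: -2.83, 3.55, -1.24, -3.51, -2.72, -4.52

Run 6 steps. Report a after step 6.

step 1: x_pred=-1.9054  r=-0.9246  x^+=-2.4564  v^+=-2.1240  a^+=-0.6943
step 2: x_pred=-5.2998  r=8.8498  x^+=-0.0253  v^+=-2.4152  a^+=1.3571
step 3: x_pred=-1.8880  r=0.6480  x^+=-1.5018  v^+=-0.8455  a^+=1.5074
step 4: x_pred=-1.4948  r=-2.0152  x^+=-2.6959  v^+=0.7455  a^+=1.0402
step 5: x_pred=-1.1893  r=-1.5307  x^+=-2.1016  v^+=1.8356  a^+=0.6854
step 6: x_pred=0.4102  r=-4.9302  x^+=-2.5282  v^+=2.3352  a^+=-0.4575

a_post = -0.4575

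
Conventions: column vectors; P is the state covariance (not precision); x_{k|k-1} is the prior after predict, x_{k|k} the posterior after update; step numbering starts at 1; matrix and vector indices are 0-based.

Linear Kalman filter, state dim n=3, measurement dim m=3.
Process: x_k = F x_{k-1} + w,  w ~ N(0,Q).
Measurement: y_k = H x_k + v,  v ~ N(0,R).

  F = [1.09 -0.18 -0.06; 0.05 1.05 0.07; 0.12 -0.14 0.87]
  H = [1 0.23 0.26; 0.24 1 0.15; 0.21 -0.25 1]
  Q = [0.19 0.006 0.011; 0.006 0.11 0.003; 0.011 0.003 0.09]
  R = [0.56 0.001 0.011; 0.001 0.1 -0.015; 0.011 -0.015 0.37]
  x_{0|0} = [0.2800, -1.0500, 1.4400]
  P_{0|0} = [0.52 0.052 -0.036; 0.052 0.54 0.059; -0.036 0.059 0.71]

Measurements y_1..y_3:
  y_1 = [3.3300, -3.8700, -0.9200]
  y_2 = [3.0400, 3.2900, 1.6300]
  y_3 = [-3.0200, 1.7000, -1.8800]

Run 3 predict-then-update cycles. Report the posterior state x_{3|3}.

x_post = [0.0326, 1.3823, -0.0455]

step 1: x^-=[0.4078, -0.9877, 1.4334]  P^-=[0.8134 -0.0188 0.0039; -0.0188 0.7240 0.0276; 0.0039 0.0276 0.6218]  S=[1.4505 0.3762 0.3143; 0.3762 0.8844 -0.0369; 0.3143 -0.0369 1.0627]  K=[0.5697 -0.0422 -0.0012; -0.0954 0.8550 -0.0901; -0.0614 0.1891 0.6041]  nu=[2.7767, -3.1952, -2.6860]  x^+=[2.1276, -3.7425, -0.9639]  P^+=[0.3596 -0.0767 -0.0882; -0.0767 0.1059 -0.0047; -0.0882 -0.0047 0.2374]
step 2: x^-=[3.0506, -3.8907, -0.0594]  P^-=[0.6630 -0.0886 -0.0207; -0.0886 0.2194 -0.0139; -0.0207 -0.0139 0.2622]  S=[1.1992 0.1188 0.1996; 0.1188 0.3153 -0.0293; 0.1996 -0.0293 0.6827]  K=[0.5200 0.0229 0.0551; -0.0865 0.6475 -0.0748; -0.0413 0.1178 0.3999]  nu=[0.8997, 6.4575, 0.0761]  x^+=[3.6708, 0.2067, 0.6949]  P^+=[0.3224 -0.0666 -0.0586; -0.0666 0.0823 -0.0038; -0.0586 -0.0038 0.1571]
step 3: x^-=[3.9222, 0.4493, 1.0161]  P^-=[0.6099 -0.0723 0.0041; -0.0723 0.1944 -0.0120; 0.0041 -0.0120 0.2061]  S=[1.1616 0.1212 0.1984; 0.1212 0.2962 -0.0232; 0.1984 -0.0232 0.6304]  K=[0.4909 0.0581 0.0859; -0.0785 0.6181 -0.0727; -0.0222 0.1033 0.3438]  nu=[-7.3097, 0.1570, -3.6074]  x^+=[0.0326, 1.3823, -0.0455]  P^+=[0.3009 -0.0609 -0.0421; -0.0609 0.0781 -0.0047; -0.0421 -0.0047 0.1331]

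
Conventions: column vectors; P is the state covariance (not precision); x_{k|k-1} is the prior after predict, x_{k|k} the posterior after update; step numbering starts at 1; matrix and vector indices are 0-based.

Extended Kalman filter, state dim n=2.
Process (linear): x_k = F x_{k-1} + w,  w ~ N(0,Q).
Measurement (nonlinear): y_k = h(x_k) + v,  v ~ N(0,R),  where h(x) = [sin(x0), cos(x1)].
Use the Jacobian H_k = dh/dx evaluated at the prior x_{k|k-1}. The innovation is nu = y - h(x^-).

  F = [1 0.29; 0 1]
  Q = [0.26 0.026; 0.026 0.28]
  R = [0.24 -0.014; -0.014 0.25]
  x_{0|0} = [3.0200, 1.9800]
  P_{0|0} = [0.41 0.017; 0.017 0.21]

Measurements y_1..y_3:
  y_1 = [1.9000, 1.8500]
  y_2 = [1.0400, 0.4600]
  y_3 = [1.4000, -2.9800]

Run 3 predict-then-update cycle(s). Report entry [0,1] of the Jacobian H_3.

step 1: x^-=[3.5942, 1.9800]  P^-=[0.6975 0.1039; 0.1039 0.4900]  H_jac=[-0.8993 0.0000; 0.0000 -0.9174]  S=[0.8041 0.0717; 0.0717 0.6624]  K=[-0.7747 -0.0600; -0.0562 -0.6725]  nu=[2.3373, 2.2479]  x^+=[1.6485, 0.3368]  P^+=[0.2058 0.0045; 0.0045 0.1824]
step 2: x^-=[1.7462, 0.3368]  P^-=[0.4838 0.0834; 0.0834 0.4624]  H_jac=[-0.1745 0.0000; 0.0000 -0.3305]  S=[0.2547 -0.0092; -0.0092 0.3005]  K=[-0.3351 -0.1020; -0.0756 -0.5109]  nu=[0.0553, -0.4838]  x^+=[1.7770, 0.5798]  P^+=[0.4527 0.0630; 0.0630 0.3832]
step 3: x^-=[1.9451, 0.5798]  P^-=[0.7814 0.2001; 0.2001 0.6632]  H_jac=[-0.3656 0.0000; 0.0000 -0.5479]  S=[0.3445 0.0261; 0.0261 0.4491]  K=[-0.8146 -0.1968; -0.1518 -0.8003]  nu=[0.4692, -3.8166]  x^+=[2.3140, 3.5631]  P^+=[0.5271 0.0690; 0.0690 0.3613]

H_jac[0,1] = 0.0000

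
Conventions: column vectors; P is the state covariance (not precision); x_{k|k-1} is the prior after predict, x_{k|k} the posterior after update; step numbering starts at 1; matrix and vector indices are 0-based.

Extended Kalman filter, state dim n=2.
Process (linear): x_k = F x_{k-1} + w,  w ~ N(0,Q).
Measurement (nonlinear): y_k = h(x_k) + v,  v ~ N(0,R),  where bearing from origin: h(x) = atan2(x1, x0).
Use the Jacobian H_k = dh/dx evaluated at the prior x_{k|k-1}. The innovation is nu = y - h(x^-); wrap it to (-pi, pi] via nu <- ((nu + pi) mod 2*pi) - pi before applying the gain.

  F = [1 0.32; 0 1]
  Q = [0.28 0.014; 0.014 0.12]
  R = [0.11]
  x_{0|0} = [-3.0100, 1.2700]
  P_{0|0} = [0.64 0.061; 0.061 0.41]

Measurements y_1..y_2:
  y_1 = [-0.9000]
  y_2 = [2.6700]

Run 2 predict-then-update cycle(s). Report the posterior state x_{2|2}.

step 1: x^-=[-2.6036, 1.2700]  P^-=[1.0010 0.2062; 0.2062 0.5300]  H_jac=[-0.1513 -0.3103]  S=[0.2033]  K=[-1.0598; -0.9623]  nu=[2.6954]  x^+=[-5.4602, -1.3238]  P^+=[0.7727 -0.0011; -0.0011 0.3417]
step 2: x^-=[-5.8839, -1.3238]  P^-=[1.0869 0.1222; 0.1222 0.4617]  H_jac=[0.0364 -0.1618]  S=[0.1221]  K=[0.1621; -0.5754]  nu=[-0.6929]  x^+=[-5.9962, -0.9251]  P^+=[1.0837 0.1336; 0.1336 0.4213]

x_post = [-5.9962, -0.9251]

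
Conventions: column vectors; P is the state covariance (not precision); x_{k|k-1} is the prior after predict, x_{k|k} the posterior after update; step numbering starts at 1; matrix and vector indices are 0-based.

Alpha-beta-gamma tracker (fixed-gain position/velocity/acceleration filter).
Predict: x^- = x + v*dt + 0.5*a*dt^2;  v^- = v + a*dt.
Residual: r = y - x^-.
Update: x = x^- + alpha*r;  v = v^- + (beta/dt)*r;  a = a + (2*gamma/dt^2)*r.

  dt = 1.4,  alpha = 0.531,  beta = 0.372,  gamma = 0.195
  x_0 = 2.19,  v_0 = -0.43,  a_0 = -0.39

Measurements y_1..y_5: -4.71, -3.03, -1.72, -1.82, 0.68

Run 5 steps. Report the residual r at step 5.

resid = 2.0886

step 1: x_pred=1.2058  r=-5.9158  x^+=-1.9355  v^+=-2.5479  a^+=-1.5671
step 2: x_pred=-7.0383  r=4.0083  x^+=-4.9099  v^+=-3.6768  a^+=-0.7695
step 3: x_pred=-10.8116  r=9.0916  x^+=-5.9840  v^+=-2.3384  a^+=1.0395
step 4: x_pred=-8.2390  r=6.4190  x^+=-4.8305  v^+=0.8225  a^+=2.3168
step 5: x_pred=-1.4086  r=2.0886  x^+=-0.2995  v^+=4.6209  a^+=2.7323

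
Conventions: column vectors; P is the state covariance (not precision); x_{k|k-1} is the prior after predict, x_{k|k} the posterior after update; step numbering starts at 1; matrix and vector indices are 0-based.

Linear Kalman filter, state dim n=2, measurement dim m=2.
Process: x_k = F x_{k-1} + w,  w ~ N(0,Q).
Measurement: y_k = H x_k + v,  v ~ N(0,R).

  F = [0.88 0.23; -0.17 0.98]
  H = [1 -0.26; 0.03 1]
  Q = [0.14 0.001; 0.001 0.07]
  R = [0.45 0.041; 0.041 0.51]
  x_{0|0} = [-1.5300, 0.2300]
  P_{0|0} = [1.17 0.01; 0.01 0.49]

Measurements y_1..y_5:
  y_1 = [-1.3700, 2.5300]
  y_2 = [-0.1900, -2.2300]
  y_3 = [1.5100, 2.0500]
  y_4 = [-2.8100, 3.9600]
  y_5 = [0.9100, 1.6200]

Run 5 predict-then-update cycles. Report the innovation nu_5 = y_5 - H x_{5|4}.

innov = [1.4201, -0.2063]

step 1: x^-=[-1.2935, 0.4855]  P^-=[1.0760 -0.0554; -0.0554 0.5711]  S=[1.5934 -0.1301; -0.1301 1.0787]  K=[0.6894 0.0618; -0.0857 0.5175]  nu=[0.0497, 2.0833]  x^+=[-1.1305, 1.5594]  P^+=[0.3257 0.0500; 0.0500 0.2589]
step 2: x^-=[-0.6362, 1.7204]  P^-=[0.4262 0.0518; 0.0518 0.3114]  S=[0.8703 0.0242; 0.0242 0.8249]  K=[0.4724 0.0644; -0.0441 0.3807]  nu=[0.8935, -3.9313]  x^+=[-0.4673, 0.1843]  P^+=[0.2270 0.0454; 0.0454 0.1910]
step 3: x^-=[-0.3689, 0.2601]  P^-=[0.3443 0.0475; 0.0475 0.2449]  S=[0.7862 0.0348; 0.0348 0.7580]  K=[0.4197 0.0570; -0.0350 0.3265]  nu=[1.9465, 1.8010]  x^+=[0.5508, 0.7799]  P^+=[0.2017 0.0402; 0.0402 0.1639]
step 4: x^-=[0.6641, 0.6707]  P^-=[0.3211 0.0409; 0.0409 0.2198]  S=[0.7647 0.0341; 0.0341 0.7326]  K=[0.4038 0.0502; -0.0348 0.3034]  nu=[-3.2997, 3.2694]  x^+=[-0.5042, 1.7772]  P^+=[0.1932 0.0364; 0.0364 0.1522]
step 5: x^-=[-0.0349, 1.8274]  P^-=[0.3124 0.0363; 0.0363 0.2096]  S=[0.7577 0.0319; 0.0319 0.7221]  K=[0.3979 0.0457; -0.0363 0.2934]  nu=[1.4201, -0.2063]  x^+=[0.5207, 1.7152]  P^+=[0.1898 0.0339; 0.0339 0.1471]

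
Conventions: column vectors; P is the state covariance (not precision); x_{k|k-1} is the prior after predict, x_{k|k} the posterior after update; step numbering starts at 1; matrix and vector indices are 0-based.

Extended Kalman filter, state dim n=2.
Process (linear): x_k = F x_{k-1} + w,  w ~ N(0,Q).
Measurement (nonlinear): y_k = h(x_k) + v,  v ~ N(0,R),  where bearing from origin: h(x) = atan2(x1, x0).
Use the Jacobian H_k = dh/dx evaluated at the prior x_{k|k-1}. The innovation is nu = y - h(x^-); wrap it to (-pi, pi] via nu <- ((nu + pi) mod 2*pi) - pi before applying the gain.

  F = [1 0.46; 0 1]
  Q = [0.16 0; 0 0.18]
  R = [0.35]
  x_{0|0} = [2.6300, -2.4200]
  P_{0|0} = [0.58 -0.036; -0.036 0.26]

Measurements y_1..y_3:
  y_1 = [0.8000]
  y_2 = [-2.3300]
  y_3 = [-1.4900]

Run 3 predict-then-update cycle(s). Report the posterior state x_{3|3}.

x_post = [-0.3229, -2.5525]

step 1: x^-=[1.5168, -2.4200]  P^-=[0.7619 0.0836; 0.0836 0.4400]  H_jac=[0.2967 0.1859]  S=[0.4415]  K=[0.5472; 0.2415]  nu=[1.8109]  x^+=[2.5077, -1.9827]  P^+=[0.6297 0.0253; 0.0253 0.4143]
step 2: x^-=[1.5957, -1.9827]  P^-=[0.9006 0.2158; 0.2158 0.5943]  H_jac=[0.3061 0.2464]  S=[0.5030]  K=[0.6538; 0.4224]  nu=[-1.4369]  x^+=[0.6563, -2.5896]  P^+=[0.6856 0.0769; 0.0769 0.5045]
step 3: x^-=[-0.5349, -2.5896]  P^-=[1.0231 0.3090; 0.3090 0.6845]  H_jac=[0.3704 -0.0765]  S=[0.4768]  K=[0.7451; 0.1302]  nu=[0.2845]  x^+=[-0.3229, -2.5525]  P^+=[0.7584 0.2627; 0.2627 0.6764]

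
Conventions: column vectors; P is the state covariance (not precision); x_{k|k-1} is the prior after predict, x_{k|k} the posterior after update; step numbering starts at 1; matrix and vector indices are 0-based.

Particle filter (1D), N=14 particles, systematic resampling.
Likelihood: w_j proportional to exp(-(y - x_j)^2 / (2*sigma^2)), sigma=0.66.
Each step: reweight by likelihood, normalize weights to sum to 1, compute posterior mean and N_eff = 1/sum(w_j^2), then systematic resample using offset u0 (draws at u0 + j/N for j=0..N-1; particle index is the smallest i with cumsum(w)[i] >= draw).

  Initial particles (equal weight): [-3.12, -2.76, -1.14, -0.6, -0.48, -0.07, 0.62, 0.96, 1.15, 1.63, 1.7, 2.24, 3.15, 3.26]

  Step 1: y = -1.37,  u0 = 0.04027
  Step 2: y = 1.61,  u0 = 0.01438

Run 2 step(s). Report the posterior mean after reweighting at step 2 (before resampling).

post_mean = -0.2823

step 1: w=[0.0139, 0.0507, 0.4386, 0.2360, 0.1877, 0.0670, 0.0049, 0.0009, 0.0003, 0.0000, 0.0000, 0.0000, 0.0000, 0.0000]  mean=-0.9152  Neff=3.4421  idx=[1, 2, 2, 2, 2, 2, 2, 3, 3, 3, 4, 4, 4, 5]
step 2: w=[0.0000, 0.0024, 0.0024, 0.0024, 0.0024, 0.0024, 0.0024, 0.0516, 0.0516, 0.0516, 0.0934, 0.0934, 0.0934, 0.5506]  mean=-0.2823  Neff=2.9644  idx=[7, 8, 9, 10, 11, 12, 12, 13, 13, 13, 13, 13, 13, 13]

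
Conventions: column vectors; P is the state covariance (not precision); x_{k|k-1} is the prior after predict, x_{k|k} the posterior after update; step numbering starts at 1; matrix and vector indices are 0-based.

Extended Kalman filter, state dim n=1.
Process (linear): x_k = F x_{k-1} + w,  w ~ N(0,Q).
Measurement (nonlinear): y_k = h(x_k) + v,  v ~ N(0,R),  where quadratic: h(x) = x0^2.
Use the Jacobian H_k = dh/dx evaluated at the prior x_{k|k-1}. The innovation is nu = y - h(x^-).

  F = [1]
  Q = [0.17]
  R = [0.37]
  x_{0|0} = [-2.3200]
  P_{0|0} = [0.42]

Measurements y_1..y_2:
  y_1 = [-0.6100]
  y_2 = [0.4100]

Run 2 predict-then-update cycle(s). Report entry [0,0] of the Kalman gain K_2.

K[0,0] = -0.3267

step 1: x^-=[-2.3200]  P^-=[0.5900]  H_jac=[-4.6400]  S=[13.0725]  K=[-0.2094]  nu=[-5.9924]  x^+=[-1.0651]  P^+=[0.0167]
step 2: x^-=[-1.0651]  P^-=[0.1867]  H_jac=[-2.1302]  S=[1.2172]  K=[-0.3267]  nu=[-0.7244]  x^+=[-0.8284]  P^+=[0.0568]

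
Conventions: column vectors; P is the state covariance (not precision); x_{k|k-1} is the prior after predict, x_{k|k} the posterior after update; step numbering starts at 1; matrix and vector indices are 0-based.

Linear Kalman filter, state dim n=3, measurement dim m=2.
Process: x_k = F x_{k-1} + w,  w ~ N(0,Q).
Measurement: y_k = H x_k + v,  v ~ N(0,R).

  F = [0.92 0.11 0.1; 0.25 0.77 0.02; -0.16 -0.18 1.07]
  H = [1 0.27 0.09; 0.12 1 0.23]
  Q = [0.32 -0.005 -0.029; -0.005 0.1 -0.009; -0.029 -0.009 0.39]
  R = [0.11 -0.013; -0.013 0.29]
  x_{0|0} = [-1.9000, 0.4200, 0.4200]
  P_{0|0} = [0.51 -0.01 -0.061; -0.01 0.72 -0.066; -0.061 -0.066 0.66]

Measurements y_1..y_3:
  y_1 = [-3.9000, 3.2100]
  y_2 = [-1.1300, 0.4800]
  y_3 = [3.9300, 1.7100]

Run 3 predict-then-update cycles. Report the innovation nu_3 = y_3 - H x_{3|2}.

step 1: x^-=[-1.6598, -0.1432, 0.6778]  P^-=[0.7523 0.1594 -0.1115; 0.1594 0.5525 -0.1836; -0.1115 -0.1836 1.2278]  S=[0.9696 0.3616; 0.3616 0.8659]  K=[0.8451 -0.0942; 0.0867 0.5752; -0.1054 0.1426]  nu=[-2.2625, 3.3965]  x^+=[-3.8919, 1.6144, 1.4005]  P^+=[0.1098 -0.0375 -0.0607; -0.0375 0.2227 -0.2284; -0.0607 -0.2284 1.2102]
step 2: x^-=[-3.2629, 0.2981, 1.8306]  P^-=[0.4039 -0.0068 0.0052; -0.0068 0.2173 -0.2154; 0.0052 -0.2154 1.8922]  S=[0.5319 0.0948; 0.0948 0.5128]  K=[0.7672 -0.0582; 0.0032 0.3250; 0.1490 0.4023]  nu=[1.8876, 0.1524]  x^+=[-1.8235, 0.3536, 2.1732]  P^+=[0.0976 -0.0220 -0.0720; -0.0220 0.1629 -0.2874; -0.0720 -0.2874 1.7861]
step 3: x^-=[-1.4214, -0.1402, 2.5534]  P^-=[0.3984 -0.0073 0.0502; -0.0073 0.1854 -0.2484; 0.0502 -0.2484 2.5767]  S=[0.5358 0.1050; 0.1050 0.5042]  K=[0.7590 -0.0548; -0.0119 0.2551; 0.2764 0.6372]  nu=[5.1595, 1.4334]  x^+=[2.4162, 0.1643, 4.8931]  P^+=[0.0969 -0.0158 -0.0938; -0.0158 0.1531 -0.3352; -0.0938 -0.3352 2.2941]

innov = [5.1595, 1.4334]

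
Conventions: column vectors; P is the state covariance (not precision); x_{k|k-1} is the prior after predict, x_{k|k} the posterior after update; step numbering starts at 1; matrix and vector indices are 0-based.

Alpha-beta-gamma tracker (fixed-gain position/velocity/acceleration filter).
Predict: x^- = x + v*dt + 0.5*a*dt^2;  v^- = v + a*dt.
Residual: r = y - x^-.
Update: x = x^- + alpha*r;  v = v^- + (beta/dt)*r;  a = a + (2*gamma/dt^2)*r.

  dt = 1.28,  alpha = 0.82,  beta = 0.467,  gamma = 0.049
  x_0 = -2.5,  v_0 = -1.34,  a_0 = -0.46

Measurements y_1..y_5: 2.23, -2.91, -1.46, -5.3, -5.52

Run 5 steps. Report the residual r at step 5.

resid = 1.9364

step 1: x_pred=-4.5920  r=6.8220  x^+=1.0020  v^+=0.5602  a^+=-0.0519
step 2: x_pred=1.6765  r=-4.5865  x^+=-2.0844  v^+=-1.1797  a^+=-0.3263
step 3: x_pred=-3.8617  r=2.4017  x^+=-1.8923  v^+=-0.7211  a^+=-0.1826
step 4: x_pred=-2.9649  r=-2.3351  x^+=-4.8797  v^+=-1.8068  a^+=-0.3223
step 5: x_pred=-7.4564  r=1.9364  x^+=-5.8686  v^+=-1.5128  a^+=-0.2065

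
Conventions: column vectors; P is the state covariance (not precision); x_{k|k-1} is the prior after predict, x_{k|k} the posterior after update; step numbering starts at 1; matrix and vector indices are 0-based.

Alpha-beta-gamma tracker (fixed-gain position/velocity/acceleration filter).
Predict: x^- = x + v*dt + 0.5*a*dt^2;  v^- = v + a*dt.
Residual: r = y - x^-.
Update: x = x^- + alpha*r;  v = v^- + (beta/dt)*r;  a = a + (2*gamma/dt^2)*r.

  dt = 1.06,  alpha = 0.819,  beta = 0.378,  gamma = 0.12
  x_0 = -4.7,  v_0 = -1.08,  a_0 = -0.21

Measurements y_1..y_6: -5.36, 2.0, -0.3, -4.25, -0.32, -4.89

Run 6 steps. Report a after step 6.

a_post = -1.2641

step 1: x_pred=-5.9628  r=0.6028  x^+=-5.4691  v^+=-1.0876  a^+=-0.0812
step 2: x_pred=-6.6677  r=8.6677  x^+=0.4312  v^+=1.9171  a^+=1.7702
step 3: x_pred=3.4578  r=-3.7578  x^+=0.3802  v^+=2.4535  a^+=0.9675
step 4: x_pred=3.5244  r=-7.7744  x^+=-2.8428  v^+=0.7066  a^+=-0.6931
step 5: x_pred=-2.4832  r=2.1632  x^+=-0.7115  v^+=0.7433  a^+=-0.2311
step 6: x_pred=-0.0534  r=-4.8366  x^+=-4.0146  v^+=-1.2263  a^+=-1.2641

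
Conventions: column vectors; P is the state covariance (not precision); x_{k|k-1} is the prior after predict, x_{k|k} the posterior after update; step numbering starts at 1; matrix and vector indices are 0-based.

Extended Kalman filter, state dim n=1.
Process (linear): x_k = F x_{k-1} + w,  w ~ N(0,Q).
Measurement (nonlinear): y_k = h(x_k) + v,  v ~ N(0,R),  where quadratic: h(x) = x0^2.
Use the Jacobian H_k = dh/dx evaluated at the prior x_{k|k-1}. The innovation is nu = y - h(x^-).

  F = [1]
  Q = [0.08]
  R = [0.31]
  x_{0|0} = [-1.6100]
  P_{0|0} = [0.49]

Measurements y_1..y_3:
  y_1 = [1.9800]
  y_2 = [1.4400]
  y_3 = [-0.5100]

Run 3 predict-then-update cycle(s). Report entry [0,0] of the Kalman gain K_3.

K[0,0] = -0.2723

step 1: x^-=[-1.6100]  P^-=[0.5700]  H_jac=[-3.2200]  S=[6.2200]  K=[-0.2951]  nu=[-0.6121]  x^+=[-1.4294]  P^+=[0.0284]
step 2: x^-=[-1.4294]  P^-=[0.1084]  H_jac=[-2.8588]  S=[1.1960]  K=[-0.2591]  nu=[-0.6031]  x^+=[-1.2731]  P^+=[0.0281]
step 3: x^-=[-1.2731]  P^-=[0.1081]  H_jac=[-2.5462]  S=[1.0108]  K=[-0.2723]  nu=[-2.1308]  x^+=[-0.6929]  P^+=[0.0332]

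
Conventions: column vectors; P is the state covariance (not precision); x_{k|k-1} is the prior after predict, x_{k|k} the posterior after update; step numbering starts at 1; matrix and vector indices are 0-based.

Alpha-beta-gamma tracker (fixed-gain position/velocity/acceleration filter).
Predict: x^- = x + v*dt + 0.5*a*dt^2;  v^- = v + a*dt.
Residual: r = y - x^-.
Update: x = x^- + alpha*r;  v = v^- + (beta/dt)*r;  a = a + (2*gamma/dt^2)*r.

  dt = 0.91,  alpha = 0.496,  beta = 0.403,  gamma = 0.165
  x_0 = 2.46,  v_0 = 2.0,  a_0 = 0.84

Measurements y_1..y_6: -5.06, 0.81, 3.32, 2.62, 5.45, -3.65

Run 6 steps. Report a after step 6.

step 1: x_pred=4.6278  r=-9.6878  x^+=-0.1773  v^+=-1.5259  a^+=-3.0206
step 2: x_pred=-2.8166  r=3.6266  x^+=-1.0178  v^+=-2.6686  a^+=-1.5754
step 3: x_pred=-4.0985  r=7.4185  x^+=-0.4189  v^+=-0.8169  a^+=1.3809
step 4: x_pred=-0.5905  r=3.2105  x^+=1.0019  v^+=1.8616  a^+=2.6603
step 5: x_pred=3.7974  r=1.6526  x^+=4.6171  v^+=5.0143  a^+=3.3189
step 6: x_pred=10.5543  r=-14.2043  x^+=3.5090  v^+=1.7440  a^+=-2.3416

a_post = -2.3416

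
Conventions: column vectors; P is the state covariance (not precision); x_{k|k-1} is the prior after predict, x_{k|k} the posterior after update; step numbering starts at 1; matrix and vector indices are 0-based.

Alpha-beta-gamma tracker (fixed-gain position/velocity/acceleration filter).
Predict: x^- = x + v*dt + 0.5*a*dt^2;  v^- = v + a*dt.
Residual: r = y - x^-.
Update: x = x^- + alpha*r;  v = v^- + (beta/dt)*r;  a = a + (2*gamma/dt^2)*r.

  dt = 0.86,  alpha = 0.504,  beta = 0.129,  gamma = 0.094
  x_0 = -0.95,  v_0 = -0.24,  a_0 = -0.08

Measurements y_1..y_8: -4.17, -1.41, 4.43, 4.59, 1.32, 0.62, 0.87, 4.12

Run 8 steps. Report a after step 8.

step 1: x_pred=-1.1860  r=-2.9840  x^+=-2.6899  v^+=-0.7564  a^+=-0.8385
step 2: x_pred=-3.6505  r=2.2405  x^+=-2.5213  v^+=-1.1414  a^+=-0.2690
step 3: x_pred=-3.6024  r=8.0324  x^+=0.4459  v^+=-0.1679  a^+=1.7728
step 4: x_pred=0.9571  r=3.6329  x^+=2.7881  v^+=1.9016  a^+=2.6962
step 5: x_pred=5.4205  r=-4.1005  x^+=3.3539  v^+=3.6053  a^+=1.6539
step 6: x_pred=7.0660  r=-6.4460  x^+=3.8172  v^+=4.0608  a^+=0.0154
step 7: x_pred=7.3152  r=-6.4452  x^+=4.0668  v^+=3.1072  a^+=-1.6229
step 8: x_pred=6.1389  r=-2.0189  x^+=5.1214  v^+=1.4087  a^+=-2.1361

a_post = -2.1361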